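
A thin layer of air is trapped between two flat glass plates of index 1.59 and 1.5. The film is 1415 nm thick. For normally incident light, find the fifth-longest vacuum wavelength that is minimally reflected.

566 nm

Ray reflecting at the top interface goes from n = 1.59 toward n = 1.0: no phase shift.
At the lower boundary (n = 1.0 to n = 1.5) the reflected ray undergoes a half-wave phase shift.
Net: one phase inversion between the two reflected rays.
With one net inversion, destructive interference in reflection requires 2 n t = m λ.
λ = 2 n t / m. The fifth-longest wavelength is m = 5: λ = 2 × 1.0 × 1415 / 5.00 = 566 nm.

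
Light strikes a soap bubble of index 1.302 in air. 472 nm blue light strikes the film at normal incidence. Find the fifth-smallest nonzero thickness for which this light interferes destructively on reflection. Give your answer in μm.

0.906 μm

Top surface (1.0 → 1.302): reflection off a higher-index medium gives a half-wave phase shift.
At the lower boundary (n = 1.302 to n = 1.0) the reflected ray undergoes no phase shift.
Net: one phase inversion between the two reflected rays.
So the condition for destructive reflection is 2 n t = m λ.
The fifth-smallest nonzero thickness corresponds to m = 5: t = m λ / (2 n) = 5.00 × 472 / (2 × 1.302) = 906 nm.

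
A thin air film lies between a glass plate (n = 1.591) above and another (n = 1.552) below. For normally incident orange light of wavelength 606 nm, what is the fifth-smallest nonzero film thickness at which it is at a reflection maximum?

1364 nm

At the upper boundary (n = 1.591 to n = 1.0) the reflected ray undergoes no phase shift.
Bottom surface (1.0 → 1.552): reflection off a higher-index medium gives a half-wave phase shift.
The two reflections differ by half a wavelength.
So the condition for constructive reflection is 2 n t = (m + ½) λ.
The fifth-smallest nonzero thickness corresponds to m = 4: t = (m + ½) λ / (2 n) = 4.50 × 606 / (2 × 1.0) = 1364 nm.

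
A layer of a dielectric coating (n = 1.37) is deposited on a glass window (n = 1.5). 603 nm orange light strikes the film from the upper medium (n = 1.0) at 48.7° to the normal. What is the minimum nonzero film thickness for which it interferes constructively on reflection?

Ray reflecting at the top interface goes from n = 1.0 toward n = 1.37: a half-wave phase shift.
At the lower boundary (n = 1.37 to n = 1.5) the reflected ray undergoes a half-wave phase shift.
Net: no relative phase inversion (both shifts match).
With no net inversion, constructive interference in reflection requires 2 n t cos θ_r = m λ.
Snell's law: 1.0 sin 48.7° = 1.37 sin θ_r → sin θ_r = 0.548, cos θ_r = 0.836.
Minimum nonzero at m = 1: t = λ / (2 n cos θ_r) = 603 / (2 × 1.37 × 0.836) = 263 nm.

263 nm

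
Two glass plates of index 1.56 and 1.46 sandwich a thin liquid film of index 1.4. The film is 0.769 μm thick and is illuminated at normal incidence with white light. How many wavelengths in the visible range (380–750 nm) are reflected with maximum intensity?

At the upper boundary (n = 1.56 to n = 1.4) the reflected ray undergoes no phase shift.
At the lower boundary (n = 1.4 to n = 1.46) the reflected ray undergoes a half-wave phase shift.
Net: one phase inversion between the two reflected rays.
With one net inversion, constructive interference in reflection requires 2 n t = (m + ½) λ.
λ = 2 n t / (m + ½) = 2153 / (m + ½) nm.
m=2: 861 nm (IR); m=3: 615 nm (visible); m=4: 478 nm (visible); m=5: 391 nm (visible); m=6: 331 nm (UV).

3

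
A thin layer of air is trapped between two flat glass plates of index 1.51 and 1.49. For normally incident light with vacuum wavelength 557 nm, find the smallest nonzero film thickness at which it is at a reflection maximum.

139 nm

At the upper boundary (n = 1.51 to n = 1.0) the reflected ray undergoes no phase shift.
At the lower boundary (n = 1.0 to n = 1.49) the reflected ray undergoes a half-wave phase shift.
Exactly one π shift → a net half-wave offset.
For bright reflection here: 2 n t = (m + ½) λ.
Minimum at m = 0: t = λ / (4 n) = 557 / (4 × 1.0) = 139 nm.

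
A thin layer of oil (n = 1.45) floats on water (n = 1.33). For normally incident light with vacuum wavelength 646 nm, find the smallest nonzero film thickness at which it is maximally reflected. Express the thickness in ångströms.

At the upper boundary (n = 1.0 to n = 1.45) the reflected ray undergoes a half-wave phase shift.
At the lower boundary (n = 1.45 to n = 1.33) the reflected ray undergoes no phase shift.
Exactly one π shift → a net half-wave offset.
For bright reflection here: 2 n t = (m + ½) λ.
Minimum at m = 0: t = λ / (4 n) = 646 / (4 × 1.45) = 111 nm.

1114 Å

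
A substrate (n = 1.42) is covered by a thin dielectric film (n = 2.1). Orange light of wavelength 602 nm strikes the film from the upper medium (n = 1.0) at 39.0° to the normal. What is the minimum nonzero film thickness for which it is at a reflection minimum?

Ray reflecting at the top interface goes from n = 1.0 toward n = 2.1: a half-wave phase shift.
At the lower boundary (n = 2.1 to n = 1.42) the reflected ray undergoes no phase shift.
The two reflections differ by half a wavelength.
With one net inversion, destructive interference in reflection requires 2 n t cos θ_r = m λ.
Snell's law: 1.0 sin 39.0° = 2.1 sin θ_r → sin θ_r = 0.300, cos θ_r = 0.954.
Minimum nonzero at m = 1: t = λ / (2 n cos θ_r) = 602 / (2 × 2.1 × 0.954) = 150 nm.

150 nm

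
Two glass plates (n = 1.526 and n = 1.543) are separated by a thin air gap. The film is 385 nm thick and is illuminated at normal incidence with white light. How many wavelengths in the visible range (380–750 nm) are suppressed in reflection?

1

Ray reflecting at the top interface goes from n = 1.526 toward n = 1.0: no phase shift.
Bottom surface (1.0 → 1.543): reflection off a higher-index medium gives a half-wave phase shift.
Net: one phase inversion between the two reflected rays.
For minimum reflection here: 2 n t = m λ.
λ = 2 n t / m = 770 / m nm.
m=1: 770 nm (IR); m=2: 385 nm (visible); m=3: 257 nm (UV).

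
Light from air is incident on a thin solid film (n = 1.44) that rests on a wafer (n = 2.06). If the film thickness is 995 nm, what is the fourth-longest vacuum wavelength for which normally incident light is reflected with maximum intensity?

At the upper boundary (n = 1.0 to n = 1.44) the reflected ray undergoes a half-wave phase shift.
Bottom surface (1.44 → 2.06): reflection off a higher-index medium gives a half-wave phase shift.
Net: no relative phase inversion (both shifts match).
So the condition for constructive reflection is 2 n t = m λ.
λ = 2 n t / m. The fourth-longest wavelength is m = 4: λ = 2 × 1.44 × 995 / 4.00 = 716 nm.

716 nm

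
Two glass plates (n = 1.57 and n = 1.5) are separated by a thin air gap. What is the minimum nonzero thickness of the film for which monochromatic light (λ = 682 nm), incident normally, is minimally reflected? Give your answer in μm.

At the upper boundary (n = 1.57 to n = 1.0) the reflected ray undergoes no phase shift.
Bottom surface (1.0 → 1.5): reflection off a higher-index medium gives a half-wave phase shift.
Net: one phase inversion between the two reflected rays.
With one net inversion, destructive interference in reflection requires 2 n t = m λ.
Minimum nonzero at m = 1: t = λ / (2 n) = 682 / (2 × 1.0) = 341 nm.

0.341 μm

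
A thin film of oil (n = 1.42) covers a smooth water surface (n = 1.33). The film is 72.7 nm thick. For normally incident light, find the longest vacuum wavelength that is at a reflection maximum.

Top surface (1.0 → 1.42): reflection off a higher-index medium gives a half-wave phase shift.
Bottom surface (1.42 → 1.33): reflection off a lower-index medium gives no phase shift.
Exactly one π shift → a net half-wave offset.
For bright reflection here: 2 n t = (m + ½) λ.
λ = 2 n t / (m + ½). The longest wavelength is m = 0: λ = 2 × 1.42 × 72.7 / 0.500 = 413 nm.

413 nm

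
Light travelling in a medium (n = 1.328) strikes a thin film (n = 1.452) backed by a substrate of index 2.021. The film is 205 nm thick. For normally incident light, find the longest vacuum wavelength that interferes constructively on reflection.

Ray reflecting at the top interface goes from n = 1.328 toward n = 1.452: a half-wave phase shift.
Bottom surface (1.452 → 2.021): reflection off a higher-index medium gives a half-wave phase shift.
The two reflections carry the same phase change, so no net offset.
For strong reflection here: 2 n t = m λ.
λ = 2 n t / m. The longest wavelength is m = 1: λ = 2 × 1.452 × 205 / 1.00 = 595 nm.

595 nm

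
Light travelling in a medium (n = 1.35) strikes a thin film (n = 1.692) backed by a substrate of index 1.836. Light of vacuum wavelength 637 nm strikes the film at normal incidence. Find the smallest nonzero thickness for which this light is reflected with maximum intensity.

At the upper boundary (n = 1.35 to n = 1.692) the reflected ray undergoes a half-wave phase shift.
At the lower boundary (n = 1.692 to n = 1.836) the reflected ray undergoes a half-wave phase shift.
Net: no relative phase inversion (both shifts match).
With no net inversion, constructive interference in reflection requires 2 n t = m λ.
The smallest nonzero thickness corresponds to m = 1: t = m λ / (2 n) = 1.00 × 637 / (2 × 1.692) = 188 nm.

188 nm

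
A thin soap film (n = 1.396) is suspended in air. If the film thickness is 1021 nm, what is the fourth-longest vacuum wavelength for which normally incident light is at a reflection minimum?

713 nm

Top surface (1.0 → 1.396): reflection off a higher-index medium gives a half-wave phase shift.
Bottom surface (1.396 → 1.0): reflection off a lower-index medium gives no phase shift.
Net: one phase inversion between the two reflected rays.
So the condition for destructive reflection is 2 n t = m λ.
λ = 2 n t / m. The fourth-longest wavelength is m = 4: λ = 2 × 1.396 × 1021 / 4.00 = 713 nm.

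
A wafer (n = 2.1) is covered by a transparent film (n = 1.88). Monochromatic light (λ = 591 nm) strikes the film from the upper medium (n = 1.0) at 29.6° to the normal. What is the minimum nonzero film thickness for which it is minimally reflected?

81.5 nm

Top surface (1.0 → 1.88): reflection off a higher-index medium gives a half-wave phase shift.
At the lower boundary (n = 1.88 to n = 2.1) the reflected ray undergoes a half-wave phase shift.
Zero or two π shifts → no net half-wave offset.
With no net inversion, destructive interference in reflection requires 2 n t cos θ_r = (m + ½) λ.
Snell's law: 1.0 sin 29.6° = 1.88 sin θ_r → sin θ_r = 0.263, cos θ_r = 0.965.
Minimum at m = 0: t = λ / (4 n cos θ_r) = 591 / (4 × 1.88 × 0.965) = 81.5 nm.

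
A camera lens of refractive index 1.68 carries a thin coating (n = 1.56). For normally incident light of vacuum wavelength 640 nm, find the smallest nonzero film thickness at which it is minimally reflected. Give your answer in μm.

At the upper boundary (n = 1.0 to n = 1.56) the reflected ray undergoes a half-wave phase shift.
Ray reflecting at the bottom interface goes from n = 1.56 toward n = 1.68: a half-wave phase shift.
Net: no relative phase inversion (both shifts match).
For minimum reflection here: 2 n t = (m + ½) λ.
Minimum at m = 0: t = λ / (4 n) = 640 / (4 × 1.56) = 103 nm.

0.103 μm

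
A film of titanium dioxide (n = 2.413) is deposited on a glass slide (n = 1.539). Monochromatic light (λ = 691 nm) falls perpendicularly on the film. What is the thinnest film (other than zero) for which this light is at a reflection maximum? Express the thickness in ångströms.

Top surface (1.0 → 2.413): reflection off a higher-index medium gives a half-wave phase shift.
Ray reflecting at the bottom interface goes from n = 2.413 toward n = 1.539: no phase shift.
Net: one phase inversion between the two reflected rays.
For bright reflection here: 2 n t = (m + ½) λ.
Minimum at m = 0: t = λ / (4 n) = 691 / (4 × 2.413) = 71.6 nm.

716 Å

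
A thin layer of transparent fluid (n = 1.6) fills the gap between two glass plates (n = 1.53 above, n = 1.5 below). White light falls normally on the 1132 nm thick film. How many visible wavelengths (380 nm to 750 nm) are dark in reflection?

5

Ray reflecting at the top interface goes from n = 1.53 toward n = 1.6: a half-wave phase shift.
At the lower boundary (n = 1.6 to n = 1.5) the reflected ray undergoes no phase shift.
Exactly one π shift → a net half-wave offset.
So the condition for destructive reflection is 2 n t = m λ.
λ = 2 n t / m = 3622 / m nm.
m=4: 906 nm (IR); m=5: 724 nm (visible); m=6: 604 nm (visible); m=7: 517 nm (visible); m=8: 453 nm (visible); m=9: 402 nm (visible); m=10: 362 nm (UV).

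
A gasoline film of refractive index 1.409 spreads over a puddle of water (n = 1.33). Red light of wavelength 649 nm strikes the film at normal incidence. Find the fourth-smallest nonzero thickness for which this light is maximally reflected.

806 nm

Ray reflecting at the top interface goes from n = 1.0 toward n = 1.409: a half-wave phase shift.
Ray reflecting at the bottom interface goes from n = 1.409 toward n = 1.33: no phase shift.
Exactly one π shift → a net half-wave offset.
With one net inversion, constructive interference in reflection requires 2 n t = (m + ½) λ.
The fourth-smallest nonzero thickness corresponds to m = 3: t = (m + ½) λ / (2 n) = 3.50 × 649 / (2 × 1.409) = 806 nm.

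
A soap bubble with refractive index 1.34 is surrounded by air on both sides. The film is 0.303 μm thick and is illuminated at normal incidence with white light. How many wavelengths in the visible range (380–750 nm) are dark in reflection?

Top surface (1.0 → 1.34): reflection off a higher-index medium gives a half-wave phase shift.
At the lower boundary (n = 1.34 to n = 1.0) the reflected ray undergoes no phase shift.
Net: one phase inversion between the two reflected rays.
With one net inversion, destructive interference in reflection requires 2 n t = m λ.
λ = 2 n t / m = 812 / m nm.
m=1: 812 nm (IR); m=2: 406 nm (visible); m=3: 271 nm (UV).

1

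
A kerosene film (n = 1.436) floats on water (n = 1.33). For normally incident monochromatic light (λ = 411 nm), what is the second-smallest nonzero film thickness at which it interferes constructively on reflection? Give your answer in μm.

Ray reflecting at the top interface goes from n = 1.0 toward n = 1.436: a half-wave phase shift.
Ray reflecting at the bottom interface goes from n = 1.436 toward n = 1.33: no phase shift.
Net: one phase inversion between the two reflected rays.
For strong reflection here: 2 n t = (m + ½) λ.
The second-smallest nonzero thickness corresponds to m = 1: t = (m + ½) λ / (2 n) = 1.50 × 411 / (2 × 1.436) = 215 nm.

0.215 μm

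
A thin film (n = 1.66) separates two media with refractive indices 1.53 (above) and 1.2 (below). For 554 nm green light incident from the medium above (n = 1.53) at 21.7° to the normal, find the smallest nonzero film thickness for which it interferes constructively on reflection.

Top surface (1.53 → 1.66): reflection off a higher-index medium gives a half-wave phase shift.
Bottom surface (1.66 → 1.2): reflection off a lower-index medium gives no phase shift.
Exactly one π shift → a net half-wave offset.
With one net inversion, constructive interference in reflection requires 2 n t cos θ_r = (m + ½) λ.
Snell's law: 1.53 sin 21.7° = 1.66 sin θ_r → sin θ_r = 0.341, cos θ_r = 0.940.
Minimum at m = 0: t = λ / (4 n cos θ_r) = 554 / (4 × 1.66 × 0.940) = 88.7 nm.

88.7 nm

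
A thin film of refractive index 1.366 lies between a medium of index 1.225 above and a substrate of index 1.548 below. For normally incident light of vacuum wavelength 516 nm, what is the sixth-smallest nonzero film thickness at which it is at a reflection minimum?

Ray reflecting at the top interface goes from n = 1.225 toward n = 1.366: a half-wave phase shift.
Ray reflecting at the bottom interface goes from n = 1.366 toward n = 1.548: a half-wave phase shift.
Net: no relative phase inversion (both shifts match).
With no net inversion, destructive interference in reflection requires 2 n t = (m + ½) λ.
The sixth-smallest nonzero thickness corresponds to m = 5: t = (m + ½) λ / (2 n) = 5.50 × 516 / (2 × 1.366) = 1039 nm.

1039 nm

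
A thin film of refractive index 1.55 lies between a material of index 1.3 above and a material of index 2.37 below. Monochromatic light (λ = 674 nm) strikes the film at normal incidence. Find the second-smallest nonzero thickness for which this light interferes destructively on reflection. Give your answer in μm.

Ray reflecting at the top interface goes from n = 1.3 toward n = 1.55: a half-wave phase shift.
Bottom surface (1.55 → 2.37): reflection off a higher-index medium gives a half-wave phase shift.
Zero or two π shifts → no net half-wave offset.
With no net inversion, destructive interference in reflection requires 2 n t = (m + ½) λ.
The second-smallest nonzero thickness corresponds to m = 1: t = (m + ½) λ / (2 n) = 1.50 × 674 / (2 × 1.55) = 326 nm.

0.326 μm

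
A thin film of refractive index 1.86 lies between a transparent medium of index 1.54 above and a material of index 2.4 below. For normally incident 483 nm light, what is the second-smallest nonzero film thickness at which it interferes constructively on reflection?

Top surface (1.54 → 1.86): reflection off a higher-index medium gives a half-wave phase shift.
Bottom surface (1.86 → 2.4): reflection off a higher-index medium gives a half-wave phase shift.
Zero or two π shifts → no net half-wave offset.
So the condition for constructive reflection is 2 n t = m λ.
The second-smallest nonzero thickness corresponds to m = 2: t = m λ / (2 n) = 2.00 × 483 / (2 × 1.86) = 260 nm.

260 nm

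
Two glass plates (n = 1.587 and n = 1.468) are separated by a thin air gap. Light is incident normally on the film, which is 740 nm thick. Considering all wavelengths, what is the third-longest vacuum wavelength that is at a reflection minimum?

Ray reflecting at the top interface goes from n = 1.587 toward n = 1.0: no phase shift.
Ray reflecting at the bottom interface goes from n = 1.0 toward n = 1.468: a half-wave phase shift.
The two reflections differ by half a wavelength.
With one net inversion, destructive interference in reflection requires 2 n t = m λ.
λ = 2 n t / m. The third-longest wavelength is m = 3: λ = 2 × 1.0 × 740 / 3.00 = 493 nm.

493 nm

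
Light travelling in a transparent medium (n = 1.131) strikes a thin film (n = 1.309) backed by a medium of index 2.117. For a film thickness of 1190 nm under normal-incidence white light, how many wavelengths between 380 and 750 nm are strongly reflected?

4

Ray reflecting at the top interface goes from n = 1.131 toward n = 1.309: a half-wave phase shift.
Ray reflecting at the bottom interface goes from n = 1.309 toward n = 2.117: a half-wave phase shift.
Net: no relative phase inversion (both shifts match).
For maximum reflection here: 2 n t = m λ.
λ = 2 n t / m = 3115 / m nm.
m=4: 779 nm (IR); m=5: 623 nm (visible); m=6: 519 nm (visible); m=7: 445 nm (visible); m=8: 389 nm (visible); m=9: 346 nm (UV).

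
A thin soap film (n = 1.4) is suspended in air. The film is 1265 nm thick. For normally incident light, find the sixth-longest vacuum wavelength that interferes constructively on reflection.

644 nm

At the upper boundary (n = 1.0 to n = 1.4) the reflected ray undergoes a half-wave phase shift.
Ray reflecting at the bottom interface goes from n = 1.4 toward n = 1.0: no phase shift.
Net: one phase inversion between the two reflected rays.
With one net inversion, constructive interference in reflection requires 2 n t = (m + ½) λ.
λ = 2 n t / (m + ½). The sixth-longest wavelength is m = 5: λ = 2 × 1.4 × 1265 / 5.50 = 644 nm.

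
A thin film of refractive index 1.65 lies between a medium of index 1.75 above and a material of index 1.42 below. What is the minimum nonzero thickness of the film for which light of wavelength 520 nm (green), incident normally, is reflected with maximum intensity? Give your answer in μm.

At the upper boundary (n = 1.75 to n = 1.65) the reflected ray undergoes no phase shift.
At the lower boundary (n = 1.65 to n = 1.42) the reflected ray undergoes no phase shift.
The two reflections carry the same phase change, so no net offset.
For maximum reflection here: 2 n t = m λ.
Minimum nonzero at m = 1: t = λ / (2 n) = 520 / (2 × 1.65) = 158 nm.

0.158 μm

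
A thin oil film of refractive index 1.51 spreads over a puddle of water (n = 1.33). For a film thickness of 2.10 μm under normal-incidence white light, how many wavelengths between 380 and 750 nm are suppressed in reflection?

8

At the upper boundary (n = 1.0 to n = 1.51) the reflected ray undergoes a half-wave phase shift.
Ray reflecting at the bottom interface goes from n = 1.51 toward n = 1.33: no phase shift.
Exactly one π shift → a net half-wave offset.
So the condition for destructive reflection is 2 n t = m λ.
λ = 2 n t / m = 6342 / m nm.
m=8: 793 nm (IR); m=9: 705 nm (visible); m=10: 634 nm (visible); m=11: 577 nm (visible); m=12: 529 nm (visible); m=13: 488 nm (visible); m=14: 453 nm (visible); m=15: 423 nm (visible); m=16: 396 nm (visible); m=17: 373 nm (UV).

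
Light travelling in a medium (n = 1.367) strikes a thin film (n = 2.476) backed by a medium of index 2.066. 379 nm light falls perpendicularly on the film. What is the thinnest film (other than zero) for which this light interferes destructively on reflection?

Ray reflecting at the top interface goes from n = 1.367 toward n = 2.476: a half-wave phase shift.
At the lower boundary (n = 2.476 to n = 2.066) the reflected ray undergoes no phase shift.
Net: one phase inversion between the two reflected rays.
With one net inversion, destructive interference in reflection requires 2 n t = m λ.
Minimum nonzero at m = 1: t = λ / (2 n) = 379 / (2 × 2.476) = 76.5 nm.

76.5 nm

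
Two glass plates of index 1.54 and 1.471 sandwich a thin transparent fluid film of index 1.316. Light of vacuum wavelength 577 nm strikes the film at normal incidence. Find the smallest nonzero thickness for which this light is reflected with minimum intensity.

Ray reflecting at the top interface goes from n = 1.54 toward n = 1.316: no phase shift.
Ray reflecting at the bottom interface goes from n = 1.316 toward n = 1.471: a half-wave phase shift.
The two reflections differ by half a wavelength.
With one net inversion, destructive interference in reflection requires 2 n t = m λ.
The smallest nonzero thickness corresponds to m = 1: t = m λ / (2 n) = 1.00 × 577 / (2 × 1.316) = 219 nm.

219 nm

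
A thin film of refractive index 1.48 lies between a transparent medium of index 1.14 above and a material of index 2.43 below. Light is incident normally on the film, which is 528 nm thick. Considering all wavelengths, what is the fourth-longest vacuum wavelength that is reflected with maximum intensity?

391 nm

Ray reflecting at the top interface goes from n = 1.14 toward n = 1.48: a half-wave phase shift.
Ray reflecting at the bottom interface goes from n = 1.48 toward n = 2.43: a half-wave phase shift.
Net: no relative phase inversion (both shifts match).
With no net inversion, constructive interference in reflection requires 2 n t = m λ.
λ = 2 n t / m. The fourth-longest wavelength is m = 4: λ = 2 × 1.48 × 528 / 4.00 = 391 nm.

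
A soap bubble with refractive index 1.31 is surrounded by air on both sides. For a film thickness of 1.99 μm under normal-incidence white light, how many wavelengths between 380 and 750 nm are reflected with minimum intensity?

At the upper boundary (n = 1.0 to n = 1.31) the reflected ray undergoes a half-wave phase shift.
At the lower boundary (n = 1.31 to n = 1.0) the reflected ray undergoes no phase shift.
Exactly one π shift → a net half-wave offset.
For weak reflection here: 2 n t = m λ.
λ = 2 n t / m = 5214 / m nm.
m=6: 869 nm (IR); m=7: 745 nm (visible); m=8: 652 nm (visible); m=9: 579 nm (visible); m=10: 521 nm (visible); m=11: 474 nm (visible); m=12: 434 nm (visible); m=13: 401 nm (visible); m=14: 372 nm (UV).

7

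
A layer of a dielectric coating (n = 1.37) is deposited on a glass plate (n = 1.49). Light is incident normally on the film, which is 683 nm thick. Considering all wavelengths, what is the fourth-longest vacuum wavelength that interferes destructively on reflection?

535 nm

At the upper boundary (n = 1.0 to n = 1.37) the reflected ray undergoes a half-wave phase shift.
Bottom surface (1.37 → 1.49): reflection off a higher-index medium gives a half-wave phase shift.
Zero or two π shifts → no net half-wave offset.
So the condition for destructive reflection is 2 n t = (m + ½) λ.
λ = 2 n t / (m + ½). The fourth-longest wavelength is m = 3: λ = 2 × 1.37 × 683 / 3.50 = 535 nm.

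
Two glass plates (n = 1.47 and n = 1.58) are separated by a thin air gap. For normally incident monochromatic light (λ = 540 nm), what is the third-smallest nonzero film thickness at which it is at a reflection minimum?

Ray reflecting at the top interface goes from n = 1.47 toward n = 1.0: no phase shift.
Bottom surface (1.0 → 1.58): reflection off a higher-index medium gives a half-wave phase shift.
Net: one phase inversion between the two reflected rays.
For weak reflection here: 2 n t = m λ.
The third-smallest nonzero thickness corresponds to m = 3: t = m λ / (2 n) = 3.00 × 540 / (2 × 1.0) = 810 nm.

810 nm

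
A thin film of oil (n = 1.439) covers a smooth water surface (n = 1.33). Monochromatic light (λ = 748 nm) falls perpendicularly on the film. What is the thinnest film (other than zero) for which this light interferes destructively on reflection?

260 nm

At the upper boundary (n = 1.0 to n = 1.439) the reflected ray undergoes a half-wave phase shift.
At the lower boundary (n = 1.439 to n = 1.33) the reflected ray undergoes no phase shift.
Exactly one π shift → a net half-wave offset.
For minimum reflection here: 2 n t = m λ.
Minimum nonzero at m = 1: t = λ / (2 n) = 748 / (2 × 1.439) = 260 nm.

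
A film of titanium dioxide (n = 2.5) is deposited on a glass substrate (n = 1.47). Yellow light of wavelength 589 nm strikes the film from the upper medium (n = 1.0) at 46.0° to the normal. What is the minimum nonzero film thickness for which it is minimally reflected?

Top surface (1.0 → 2.5): reflection off a higher-index medium gives a half-wave phase shift.
At the lower boundary (n = 2.5 to n = 1.47) the reflected ray undergoes no phase shift.
Exactly one π shift → a net half-wave offset.
With one net inversion, destructive interference in reflection requires 2 n t cos θ_r = m λ.
Snell's law: 1.0 sin 46.0° = 2.5 sin θ_r → sin θ_r = 0.288, cos θ_r = 0.958.
Minimum nonzero at m = 1: t = λ / (2 n cos θ_r) = 589 / (2 × 2.5 × 0.958) = 123 nm.

123 nm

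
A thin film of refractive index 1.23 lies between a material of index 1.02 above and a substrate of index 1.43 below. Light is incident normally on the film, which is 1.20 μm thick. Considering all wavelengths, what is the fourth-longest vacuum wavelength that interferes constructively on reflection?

Ray reflecting at the top interface goes from n = 1.02 toward n = 1.23: a half-wave phase shift.
At the lower boundary (n = 1.23 to n = 1.43) the reflected ray undergoes a half-wave phase shift.
Net: no relative phase inversion (both shifts match).
With no net inversion, constructive interference in reflection requires 2 n t = m λ.
λ = 2 n t / m. The fourth-longest wavelength is m = 4: λ = 2 × 1.23 × 1200 / 4.00 = 738 nm.

738 nm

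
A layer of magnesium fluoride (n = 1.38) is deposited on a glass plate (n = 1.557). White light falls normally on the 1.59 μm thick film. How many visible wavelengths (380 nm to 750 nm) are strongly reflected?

Ray reflecting at the top interface goes from n = 1.0 toward n = 1.38: a half-wave phase shift.
Ray reflecting at the bottom interface goes from n = 1.38 toward n = 1.557: a half-wave phase shift.
Zero or two π shifts → no net half-wave offset.
For maximum reflection here: 2 n t = m λ.
λ = 2 n t / m = 4388 / m nm.
m=5: 878 nm (IR); m=6: 731 nm (visible); m=7: 627 nm (visible); m=8: 549 nm (visible); m=9: 488 nm (visible); m=10: 439 nm (visible); m=11: 399 nm (visible); m=12: 366 nm (UV).

6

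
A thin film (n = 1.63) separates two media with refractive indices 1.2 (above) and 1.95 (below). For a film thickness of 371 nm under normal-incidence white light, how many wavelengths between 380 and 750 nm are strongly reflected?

2

At the upper boundary (n = 1.2 to n = 1.63) the reflected ray undergoes a half-wave phase shift.
Ray reflecting at the bottom interface goes from n = 1.63 toward n = 1.95: a half-wave phase shift.
The two reflections carry the same phase change, so no net offset.
For strong reflection here: 2 n t = m λ.
λ = 2 n t / m = 1209 / m nm.
m=1: 1209 nm (IR); m=2: 605 nm (visible); m=3: 403 nm (visible); m=4: 302 nm (UV).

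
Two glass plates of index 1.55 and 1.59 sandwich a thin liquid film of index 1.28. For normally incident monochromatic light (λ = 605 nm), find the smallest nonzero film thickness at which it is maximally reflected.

118 nm

Top surface (1.55 → 1.28): reflection off a lower-index medium gives no phase shift.
At the lower boundary (n = 1.28 to n = 1.59) the reflected ray undergoes a half-wave phase shift.
Net: one phase inversion between the two reflected rays.
With one net inversion, constructive interference in reflection requires 2 n t = (m + ½) λ.
Minimum at m = 0: t = λ / (4 n) = 605 / (4 × 1.28) = 118 nm.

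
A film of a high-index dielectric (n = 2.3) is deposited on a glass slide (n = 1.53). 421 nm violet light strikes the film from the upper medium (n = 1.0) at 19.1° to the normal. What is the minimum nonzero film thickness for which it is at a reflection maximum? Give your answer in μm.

0.0462 μm

At the upper boundary (n = 1.0 to n = 2.3) the reflected ray undergoes a half-wave phase shift.
Bottom surface (2.3 → 1.53): reflection off a lower-index medium gives no phase shift.
Exactly one π shift → a net half-wave offset.
So the condition for constructive reflection is 2 n t cos θ_r = (m + ½) λ.
Snell's law: 1.0 sin 19.1° = 2.3 sin θ_r → sin θ_r = 0.142, cos θ_r = 0.990.
Minimum at m = 0: t = λ / (4 n cos θ_r) = 421 / (4 × 2.3 × 0.990) = 46.2 nm.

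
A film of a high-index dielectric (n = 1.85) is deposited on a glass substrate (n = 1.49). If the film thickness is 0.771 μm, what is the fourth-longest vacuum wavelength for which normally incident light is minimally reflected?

Ray reflecting at the top interface goes from n = 1.0 toward n = 1.85: a half-wave phase shift.
At the lower boundary (n = 1.85 to n = 1.49) the reflected ray undergoes no phase shift.
The two reflections differ by half a wavelength.
For weak reflection here: 2 n t = m λ.
λ = 2 n t / m. The fourth-longest wavelength is m = 4: λ = 2 × 1.85 × 771 / 4.00 = 713 nm.

713 nm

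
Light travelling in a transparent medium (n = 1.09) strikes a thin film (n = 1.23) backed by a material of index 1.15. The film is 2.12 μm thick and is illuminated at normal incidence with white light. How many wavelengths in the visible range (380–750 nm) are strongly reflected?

7

Ray reflecting at the top interface goes from n = 1.09 toward n = 1.23: a half-wave phase shift.
Bottom surface (1.23 → 1.15): reflection off a lower-index medium gives no phase shift.
The two reflections differ by half a wavelength.
For maximum reflection here: 2 n t = (m + ½) λ.
λ = 2 n t / (m + ½) = 5215 / (m + ½) nm.
m=6: 802 nm (IR); m=7: 695 nm (visible); m=8: 614 nm (visible); m=9: 549 nm (visible); m=10: 497 nm (visible); m=11: 453 nm (visible); m=12: 417 nm (visible); m=13: 386 nm (visible); m=14: 360 nm (UV).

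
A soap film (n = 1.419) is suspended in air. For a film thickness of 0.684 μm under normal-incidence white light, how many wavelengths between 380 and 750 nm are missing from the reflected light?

3

Top surface (1.0 → 1.419): reflection off a higher-index medium gives a half-wave phase shift.
At the lower boundary (n = 1.419 to n = 1.0) the reflected ray undergoes no phase shift.
Net: one phase inversion between the two reflected rays.
For dark reflection here: 2 n t = m λ.
λ = 2 n t / m = 1941 / m nm.
m=2: 971 nm (IR); m=3: 647 nm (visible); m=4: 485 nm (visible); m=5: 388 nm (visible); m=6: 324 nm (UV).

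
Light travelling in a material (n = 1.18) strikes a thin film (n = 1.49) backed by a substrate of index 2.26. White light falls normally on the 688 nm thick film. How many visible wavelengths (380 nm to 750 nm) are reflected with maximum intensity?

3

Top surface (1.18 → 1.49): reflection off a higher-index medium gives a half-wave phase shift.
Bottom surface (1.49 → 2.26): reflection off a higher-index medium gives a half-wave phase shift.
Zero or two π shifts → no net half-wave offset.
So the condition for constructive reflection is 2 n t = m λ.
λ = 2 n t / m = 2050 / m nm.
m=2: 1025 nm (IR); m=3: 683 nm (visible); m=4: 513 nm (visible); m=5: 410 nm (visible); m=6: 342 nm (UV).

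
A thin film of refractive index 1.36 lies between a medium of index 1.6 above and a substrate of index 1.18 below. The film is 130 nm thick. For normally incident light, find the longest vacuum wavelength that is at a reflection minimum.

707 nm

Ray reflecting at the top interface goes from n = 1.6 toward n = 1.36: no phase shift.
Bottom surface (1.36 → 1.18): reflection off a lower-index medium gives no phase shift.
Net: no relative phase inversion (both shifts match).
For dark reflection here: 2 n t = (m + ½) λ.
λ = 2 n t / (m + ½). The longest wavelength is m = 0: λ = 2 × 1.36 × 130 / 0.500 = 707 nm.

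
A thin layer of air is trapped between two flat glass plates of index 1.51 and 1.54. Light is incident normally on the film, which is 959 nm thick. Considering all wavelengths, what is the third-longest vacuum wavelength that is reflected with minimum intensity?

At the upper boundary (n = 1.51 to n = 1.0) the reflected ray undergoes no phase shift.
At the lower boundary (n = 1.0 to n = 1.54) the reflected ray undergoes a half-wave phase shift.
The two reflections differ by half a wavelength.
With one net inversion, destructive interference in reflection requires 2 n t = m λ.
λ = 2 n t / m. The third-longest wavelength is m = 3: λ = 2 × 1.0 × 959 / 3.00 = 639 nm.

639 nm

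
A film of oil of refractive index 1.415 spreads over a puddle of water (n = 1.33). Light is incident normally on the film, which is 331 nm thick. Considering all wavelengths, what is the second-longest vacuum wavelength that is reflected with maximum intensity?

Top surface (1.0 → 1.415): reflection off a higher-index medium gives a half-wave phase shift.
Ray reflecting at the bottom interface goes from n = 1.415 toward n = 1.33: no phase shift.
Net: one phase inversion between the two reflected rays.
So the condition for constructive reflection is 2 n t = (m + ½) λ.
λ = 2 n t / (m + ½). The second-longest wavelength is m = 1: λ = 2 × 1.415 × 331 / 1.50 = 624 nm.

624 nm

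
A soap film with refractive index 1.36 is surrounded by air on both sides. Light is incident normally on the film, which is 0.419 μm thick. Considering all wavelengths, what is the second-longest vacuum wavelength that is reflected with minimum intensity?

570 nm

Ray reflecting at the top interface goes from n = 1.0 toward n = 1.36: a half-wave phase shift.
Bottom surface (1.36 → 1.0): reflection off a lower-index medium gives no phase shift.
The two reflections differ by half a wavelength.
For weak reflection here: 2 n t = m λ.
λ = 2 n t / m. The second-longest wavelength is m = 2: λ = 2 × 1.36 × 419 / 2.00 = 570 nm.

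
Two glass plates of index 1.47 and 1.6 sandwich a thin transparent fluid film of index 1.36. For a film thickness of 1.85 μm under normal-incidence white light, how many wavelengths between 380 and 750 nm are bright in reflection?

6

Top surface (1.47 → 1.36): reflection off a lower-index medium gives no phase shift.
At the lower boundary (n = 1.36 to n = 1.6) the reflected ray undergoes a half-wave phase shift.
The two reflections differ by half a wavelength.
So the condition for constructive reflection is 2 n t = (m + ½) λ.
λ = 2 n t / (m + ½) = 5032 / (m + ½) nm.
m=6: 774 nm (IR); m=7: 671 nm (visible); m=8: 592 nm (visible); m=9: 530 nm (visible); m=10: 479 nm (visible); m=11: 438 nm (visible); m=12: 403 nm (visible); m=13: 373 nm (UV).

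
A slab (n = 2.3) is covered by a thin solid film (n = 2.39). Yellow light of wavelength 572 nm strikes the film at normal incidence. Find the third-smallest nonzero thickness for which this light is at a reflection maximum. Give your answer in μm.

0.299 μm

Ray reflecting at the top interface goes from n = 1.0 toward n = 2.39: a half-wave phase shift.
At the lower boundary (n = 2.39 to n = 2.3) the reflected ray undergoes no phase shift.
Exactly one π shift → a net half-wave offset.
For strong reflection here: 2 n t = (m + ½) λ.
The third-smallest nonzero thickness corresponds to m = 2: t = (m + ½) λ / (2 n) = 2.50 × 572 / (2 × 2.39) = 299 nm.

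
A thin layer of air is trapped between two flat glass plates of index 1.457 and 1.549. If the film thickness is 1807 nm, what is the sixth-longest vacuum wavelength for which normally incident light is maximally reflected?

At the upper boundary (n = 1.457 to n = 1.0) the reflected ray undergoes no phase shift.
Ray reflecting at the bottom interface goes from n = 1.0 toward n = 1.549: a half-wave phase shift.
The two reflections differ by half a wavelength.
For bright reflection here: 2 n t = (m + ½) λ.
λ = 2 n t / (m + ½). The sixth-longest wavelength is m = 5: λ = 2 × 1.0 × 1807 / 5.50 = 657 nm.

657 nm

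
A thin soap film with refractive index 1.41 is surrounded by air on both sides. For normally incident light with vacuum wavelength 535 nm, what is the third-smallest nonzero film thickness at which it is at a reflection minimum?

569 nm

At the upper boundary (n = 1.0 to n = 1.41) the reflected ray undergoes a half-wave phase shift.
Bottom surface (1.41 → 1.0): reflection off a lower-index medium gives no phase shift.
Exactly one π shift → a net half-wave offset.
With one net inversion, destructive interference in reflection requires 2 n t = m λ.
The third-smallest nonzero thickness corresponds to m = 3: t = m λ / (2 n) = 3.00 × 535 / (2 × 1.41) = 569 nm.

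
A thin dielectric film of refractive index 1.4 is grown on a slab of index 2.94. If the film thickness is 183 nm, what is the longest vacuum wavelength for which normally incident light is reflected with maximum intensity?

512 nm

Top surface (1.0 → 1.4): reflection off a higher-index medium gives a half-wave phase shift.
Ray reflecting at the bottom interface goes from n = 1.4 toward n = 2.94: a half-wave phase shift.
The two reflections carry the same phase change, so no net offset.
So the condition for constructive reflection is 2 n t = m λ.
λ = 2 n t / m. The longest wavelength is m = 1: λ = 2 × 1.4 × 183 / 1.00 = 512 nm.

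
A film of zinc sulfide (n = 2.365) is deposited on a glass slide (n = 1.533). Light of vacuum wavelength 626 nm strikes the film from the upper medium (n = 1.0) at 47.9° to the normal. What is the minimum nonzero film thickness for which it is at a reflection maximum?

69.7 nm

At the upper boundary (n = 1.0 to n = 2.365) the reflected ray undergoes a half-wave phase shift.
At the lower boundary (n = 2.365 to n = 1.533) the reflected ray undergoes no phase shift.
Net: one phase inversion between the two reflected rays.
With one net inversion, constructive interference in reflection requires 2 n t cos θ_r = (m + ½) λ.
Snell's law: 1.0 sin 47.9° = 2.365 sin θ_r → sin θ_r = 0.314, cos θ_r = 0.950.
Minimum at m = 0: t = λ / (4 n cos θ_r) = 626 / (4 × 2.365 × 0.950) = 69.7 nm.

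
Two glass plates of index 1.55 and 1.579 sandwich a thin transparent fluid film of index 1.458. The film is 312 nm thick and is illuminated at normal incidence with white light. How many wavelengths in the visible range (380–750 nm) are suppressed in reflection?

Top surface (1.55 → 1.458): reflection off a lower-index medium gives no phase shift.
Bottom surface (1.458 → 1.579): reflection off a higher-index medium gives a half-wave phase shift.
Net: one phase inversion between the two reflected rays.
So the condition for destructive reflection is 2 n t = m λ.
λ = 2 n t / m = 910 / m nm.
m=1: 910 nm (IR); m=2: 455 nm (visible); m=3: 303 nm (UV).

1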